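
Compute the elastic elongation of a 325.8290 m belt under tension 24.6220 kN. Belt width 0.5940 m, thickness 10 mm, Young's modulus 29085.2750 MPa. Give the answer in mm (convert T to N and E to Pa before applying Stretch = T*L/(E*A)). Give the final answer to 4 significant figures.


A = 0.5940 * 0.01 = 0.00594 m^2
Stretch = 24.6220*1000 * 325.8290 / (29085.2750e6 * 0.00594) * 1000
Stretch = 46.44 mm


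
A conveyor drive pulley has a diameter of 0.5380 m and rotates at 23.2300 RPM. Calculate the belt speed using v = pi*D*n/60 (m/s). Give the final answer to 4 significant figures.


v = pi * 0.5380 * 23.2300 / 60
v = 0.6544 m/s


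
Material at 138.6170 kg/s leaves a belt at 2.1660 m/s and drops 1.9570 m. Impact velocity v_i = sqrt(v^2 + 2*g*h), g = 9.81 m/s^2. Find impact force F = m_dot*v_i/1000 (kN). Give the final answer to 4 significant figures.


v_i = sqrt(2.1660^2 + 2*9.81*1.9570) = 6.56414 m/s
F = 138.6170 * 6.56414 / 1000
F = 0.9099 kN


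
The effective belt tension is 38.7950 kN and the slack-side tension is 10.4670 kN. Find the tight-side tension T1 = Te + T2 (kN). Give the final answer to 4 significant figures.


T1 = Te + T2 = 38.7950 + 10.4670
T1 = 49.26 kN


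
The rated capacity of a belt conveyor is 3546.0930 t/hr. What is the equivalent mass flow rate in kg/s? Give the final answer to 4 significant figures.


m_dot = 3546.0930 * 1000 / 3600
m_dot = 985.0 kg/s


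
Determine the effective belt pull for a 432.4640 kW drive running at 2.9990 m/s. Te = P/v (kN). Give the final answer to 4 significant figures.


Te = P / v = 432.4640 / 2.9990
Te = 144.2 kN


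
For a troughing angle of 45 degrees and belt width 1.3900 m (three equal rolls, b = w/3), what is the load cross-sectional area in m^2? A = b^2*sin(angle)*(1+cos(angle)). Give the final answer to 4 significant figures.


b = 1.3900/3 = 0.463333 m
A = 0.463333^2 * sin(45 deg) * (1 + cos(45 deg))
A = 0.2591 m^2


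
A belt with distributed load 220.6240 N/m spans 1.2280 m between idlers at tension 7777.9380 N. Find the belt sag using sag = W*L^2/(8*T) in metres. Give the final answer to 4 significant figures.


sag = 220.6240 * 1.2280^2 / (8 * 7777.9380)
sag = 0.005347 m


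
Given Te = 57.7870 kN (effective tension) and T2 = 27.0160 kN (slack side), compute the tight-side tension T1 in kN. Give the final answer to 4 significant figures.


T1 = Te + T2 = 57.7870 + 27.0160
T1 = 84.80 kN


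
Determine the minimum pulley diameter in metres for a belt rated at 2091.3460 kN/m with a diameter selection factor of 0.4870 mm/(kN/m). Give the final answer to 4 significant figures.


D = 2091.3460 * 0.4870 / 1000
D = 1.018 m


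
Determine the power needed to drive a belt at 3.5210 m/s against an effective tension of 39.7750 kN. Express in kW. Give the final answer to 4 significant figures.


P = Te * v = 39.7750 * 3.5210
P = 140.0 kW


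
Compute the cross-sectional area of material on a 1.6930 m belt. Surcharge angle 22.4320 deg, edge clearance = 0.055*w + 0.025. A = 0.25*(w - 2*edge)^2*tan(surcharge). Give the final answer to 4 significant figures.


edge = 0.055*1.6930 + 0.025 = 0.118115 m
ew = 1.6930 - 2*0.118115 = 1.45677 m
A = 0.25 * 1.45677^2 * tan(22.4320 deg)
A = 0.2190 m^2


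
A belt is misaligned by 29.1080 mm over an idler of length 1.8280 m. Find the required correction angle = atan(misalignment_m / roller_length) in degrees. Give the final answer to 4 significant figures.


misalign_m = 29.1080 / 1000 = 0.029108 m
angle = atan(0.029108 / 1.8280)
angle = 0.9123 deg


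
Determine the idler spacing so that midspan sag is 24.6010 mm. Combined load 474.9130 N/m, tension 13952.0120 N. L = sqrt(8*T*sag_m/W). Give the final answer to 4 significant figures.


sag = 24.6010/1000 = 0.024601 m
L = sqrt(8 * 13952.0120 * 0.024601 / 474.9130)
L = 2.405 m


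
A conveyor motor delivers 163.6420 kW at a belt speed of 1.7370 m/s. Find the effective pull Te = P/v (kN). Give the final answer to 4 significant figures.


Te = P / v = 163.6420 / 1.7370
Te = 94.21 kN


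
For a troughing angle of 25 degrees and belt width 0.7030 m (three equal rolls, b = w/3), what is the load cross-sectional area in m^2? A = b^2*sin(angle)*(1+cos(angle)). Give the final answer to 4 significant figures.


b = 0.7030/3 = 0.234333 m
A = 0.234333^2 * sin(25 deg) * (1 + cos(25 deg))
A = 0.04424 m^2


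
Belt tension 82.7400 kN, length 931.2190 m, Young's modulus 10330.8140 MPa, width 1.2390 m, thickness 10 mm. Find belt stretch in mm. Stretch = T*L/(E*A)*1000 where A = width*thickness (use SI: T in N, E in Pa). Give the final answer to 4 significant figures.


A = 1.2390 * 0.01 = 0.01239 m^2
Stretch = 82.7400*1000 * 931.2190 / (10330.8140e6 * 0.01239) * 1000
Stretch = 602.0 mm


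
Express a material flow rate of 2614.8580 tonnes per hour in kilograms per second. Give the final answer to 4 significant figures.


m_dot = 2614.8580 * 1000 / 3600
m_dot = 726.3 kg/s


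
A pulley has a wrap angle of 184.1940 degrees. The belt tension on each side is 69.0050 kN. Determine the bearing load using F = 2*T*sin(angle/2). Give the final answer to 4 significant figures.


F = 2 * 69.0050 * sin(184.1940/2 deg)
F = 137.9 kN


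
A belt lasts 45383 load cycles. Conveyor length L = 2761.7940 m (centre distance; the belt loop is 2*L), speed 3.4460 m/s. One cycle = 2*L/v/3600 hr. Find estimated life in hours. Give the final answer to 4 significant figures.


cycle_time = 2 * 2761.7940 / 3.4460 / 3600 = 0.44525 hr
life = 45383 * 0.44525 = 20210 hours


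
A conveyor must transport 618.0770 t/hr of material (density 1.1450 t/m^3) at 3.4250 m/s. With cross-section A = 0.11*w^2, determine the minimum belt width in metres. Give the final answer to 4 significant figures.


A_req = 618.0770 / (3.4250 * 1.1450 * 3600) = 0.0437798 m^2
w = sqrt(0.0437798 / 0.11)
w = 0.6309 m


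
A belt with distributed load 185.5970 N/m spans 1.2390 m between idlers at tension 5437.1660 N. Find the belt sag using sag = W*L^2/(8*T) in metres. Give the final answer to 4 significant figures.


sag = 185.5970 * 1.2390^2 / (8 * 5437.1660)
sag = 0.006550 m


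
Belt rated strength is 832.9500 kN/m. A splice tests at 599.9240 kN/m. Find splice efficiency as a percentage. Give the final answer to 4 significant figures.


Eff = 599.9240 / 832.9500 * 100
Eff = 72.02 %


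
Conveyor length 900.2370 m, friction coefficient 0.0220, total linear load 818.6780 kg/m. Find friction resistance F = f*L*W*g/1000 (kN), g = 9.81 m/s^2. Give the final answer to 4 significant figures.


F = 0.0220 * 900.2370 * 818.6780 * 9.81 / 1000
F = 159.1 kN


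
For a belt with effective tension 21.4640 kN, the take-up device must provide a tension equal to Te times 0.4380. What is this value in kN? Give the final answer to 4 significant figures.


T_tu = 21.4640 * 0.4380
T_tu = 9.401 kN


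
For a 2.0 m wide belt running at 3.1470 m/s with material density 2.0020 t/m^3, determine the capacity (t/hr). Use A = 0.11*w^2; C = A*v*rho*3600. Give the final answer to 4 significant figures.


A = 0.11 * 2.0^2 = 0.44 m^2
C = 0.44 * 3.1470 * 2.0020 * 3600
C = 9980 t/hr


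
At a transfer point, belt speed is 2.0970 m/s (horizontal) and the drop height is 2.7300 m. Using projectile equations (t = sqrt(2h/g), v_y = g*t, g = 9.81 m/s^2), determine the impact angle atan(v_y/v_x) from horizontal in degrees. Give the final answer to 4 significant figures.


t = sqrt(2*2.7300/9.81) = 0.746039 s
v_y = 9.81 * 0.746039 = 7.31864 m/s
angle = atan(7.31864 / 2.0970) = 74.01 deg


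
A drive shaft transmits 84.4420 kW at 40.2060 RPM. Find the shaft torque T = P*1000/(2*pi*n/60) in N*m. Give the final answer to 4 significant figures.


omega = 2*pi*40.2060/60 = 4.21036 rad/s
T = 84.4420*1000 / 4.21036
T = 20060 N*m


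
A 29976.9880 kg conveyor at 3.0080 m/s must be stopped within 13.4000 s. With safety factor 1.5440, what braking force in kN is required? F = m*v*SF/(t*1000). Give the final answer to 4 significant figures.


F = 29976.9880 * 3.0080 / 13.4000 * 1.5440 / 1000
F = 10.39 kN


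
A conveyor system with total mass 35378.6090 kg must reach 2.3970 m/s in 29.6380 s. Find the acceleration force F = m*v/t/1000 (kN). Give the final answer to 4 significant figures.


F = 35378.6090 * 2.3970 / 29.6380 / 1000
F = 2.861 kN


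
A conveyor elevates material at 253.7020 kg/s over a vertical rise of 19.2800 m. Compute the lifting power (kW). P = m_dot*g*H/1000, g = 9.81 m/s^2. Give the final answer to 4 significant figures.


P = 253.7020 * 9.81 * 19.2800 / 1000
P = 47.98 kW


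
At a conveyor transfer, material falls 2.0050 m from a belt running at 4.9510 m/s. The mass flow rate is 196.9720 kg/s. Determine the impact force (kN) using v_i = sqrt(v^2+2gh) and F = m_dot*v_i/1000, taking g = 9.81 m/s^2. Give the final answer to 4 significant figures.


v_i = sqrt(4.9510^2 + 2*9.81*2.0050) = 7.99065 m/s
F = 196.9720 * 7.99065 / 1000
F = 1.574 kN


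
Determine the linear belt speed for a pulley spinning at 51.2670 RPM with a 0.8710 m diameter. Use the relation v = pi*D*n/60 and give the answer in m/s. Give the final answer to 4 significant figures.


v = pi * 0.8710 * 51.2670 / 60
v = 2.338 m/s


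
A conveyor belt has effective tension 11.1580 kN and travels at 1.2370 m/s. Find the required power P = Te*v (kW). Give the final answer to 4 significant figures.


P = Te * v = 11.1580 * 1.2370
P = 13.80 kW


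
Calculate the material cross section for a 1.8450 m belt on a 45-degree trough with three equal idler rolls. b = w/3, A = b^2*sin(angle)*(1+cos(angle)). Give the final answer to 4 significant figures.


b = 1.8450/3 = 0.615 m
A = 0.615^2 * sin(45 deg) * (1 + cos(45 deg))
A = 0.4566 m^2


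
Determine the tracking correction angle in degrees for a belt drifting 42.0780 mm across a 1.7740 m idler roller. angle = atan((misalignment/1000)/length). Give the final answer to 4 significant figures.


misalign_m = 42.0780 / 1000 = 0.042078 m
angle = atan(0.042078 / 1.7740)
angle = 1.359 deg


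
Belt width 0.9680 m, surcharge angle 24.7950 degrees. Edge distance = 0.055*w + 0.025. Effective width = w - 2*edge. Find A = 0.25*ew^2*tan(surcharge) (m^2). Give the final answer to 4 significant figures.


edge = 0.055*0.9680 + 0.025 = 0.07824 m
ew = 0.9680 - 2*0.07824 = 0.81152 m
A = 0.25 * 0.81152^2 * tan(24.7950 deg)
A = 0.07606 m^2


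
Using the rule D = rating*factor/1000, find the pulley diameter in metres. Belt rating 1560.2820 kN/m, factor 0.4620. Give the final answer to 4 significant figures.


D = 1560.2820 * 0.4620 / 1000
D = 0.7209 m


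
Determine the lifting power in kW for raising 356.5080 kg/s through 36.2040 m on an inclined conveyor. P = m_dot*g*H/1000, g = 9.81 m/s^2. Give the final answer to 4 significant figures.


P = 356.5080 * 9.81 * 36.2040 / 1000
P = 126.6 kW


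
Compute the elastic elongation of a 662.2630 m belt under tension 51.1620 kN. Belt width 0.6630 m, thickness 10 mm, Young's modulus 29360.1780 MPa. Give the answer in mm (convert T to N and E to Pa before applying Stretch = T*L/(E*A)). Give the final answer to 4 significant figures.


A = 0.6630 * 0.01 = 0.00663 m^2
Stretch = 51.1620*1000 * 662.2630 / (29360.1780e6 * 0.00663) * 1000
Stretch = 174.1 mm


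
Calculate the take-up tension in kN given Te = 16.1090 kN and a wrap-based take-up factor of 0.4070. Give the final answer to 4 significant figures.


T_tu = 16.1090 * 0.4070
T_tu = 6.556 kN


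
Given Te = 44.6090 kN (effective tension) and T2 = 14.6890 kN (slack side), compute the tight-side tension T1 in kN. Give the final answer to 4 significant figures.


T1 = Te + T2 = 44.6090 + 14.6890
T1 = 59.30 kN


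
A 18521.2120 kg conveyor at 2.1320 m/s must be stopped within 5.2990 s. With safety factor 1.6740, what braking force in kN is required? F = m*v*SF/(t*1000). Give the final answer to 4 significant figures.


F = 18521.2120 * 2.1320 / 5.2990 * 1.6740 / 1000
F = 12.47 kN


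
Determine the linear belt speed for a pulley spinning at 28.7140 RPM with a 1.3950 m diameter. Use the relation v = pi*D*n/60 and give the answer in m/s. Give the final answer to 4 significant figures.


v = pi * 1.3950 * 28.7140 / 60
v = 2.097 m/s


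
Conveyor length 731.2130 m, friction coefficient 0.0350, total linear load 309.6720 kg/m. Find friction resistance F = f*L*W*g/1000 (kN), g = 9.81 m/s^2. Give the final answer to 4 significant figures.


F = 0.0350 * 731.2130 * 309.6720 * 9.81 / 1000
F = 77.75 kN


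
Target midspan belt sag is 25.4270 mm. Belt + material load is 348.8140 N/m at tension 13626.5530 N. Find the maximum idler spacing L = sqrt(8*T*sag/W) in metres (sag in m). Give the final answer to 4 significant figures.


sag = 25.4270/1000 = 0.025427 m
L = sqrt(8 * 13626.5530 * 0.025427 / 348.8140)
L = 2.819 m


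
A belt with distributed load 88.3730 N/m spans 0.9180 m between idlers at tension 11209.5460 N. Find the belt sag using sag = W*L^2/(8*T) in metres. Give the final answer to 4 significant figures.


sag = 88.3730 * 0.9180^2 / (8 * 11209.5460)
sag = 0.0008305 m


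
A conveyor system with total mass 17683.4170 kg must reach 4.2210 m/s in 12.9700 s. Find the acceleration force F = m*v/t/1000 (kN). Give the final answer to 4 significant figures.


F = 17683.4170 * 4.2210 / 12.9700 / 1000
F = 5.755 kN


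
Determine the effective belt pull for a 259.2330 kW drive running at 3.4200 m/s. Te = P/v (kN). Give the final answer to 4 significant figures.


Te = P / v = 259.2330 / 3.4200
Te = 75.80 kN


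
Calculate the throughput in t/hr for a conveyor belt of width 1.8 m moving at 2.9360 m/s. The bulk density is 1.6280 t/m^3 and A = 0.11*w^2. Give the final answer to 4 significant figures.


A = 0.11 * 1.8^2 = 0.3564 m^2
C = 0.3564 * 2.9360 * 1.6280 * 3600
C = 6133 t/hr


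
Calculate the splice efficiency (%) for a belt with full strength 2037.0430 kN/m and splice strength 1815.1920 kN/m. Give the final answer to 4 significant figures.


Eff = 1815.1920 / 2037.0430 * 100
Eff = 89.11 %


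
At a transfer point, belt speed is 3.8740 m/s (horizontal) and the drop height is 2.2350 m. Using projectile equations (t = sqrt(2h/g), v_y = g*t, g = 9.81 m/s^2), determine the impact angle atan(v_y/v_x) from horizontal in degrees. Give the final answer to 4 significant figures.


t = sqrt(2*2.2350/9.81) = 0.675024 s
v_y = 9.81 * 0.675024 = 6.62199 m/s
angle = atan(6.62199 / 3.8740) = 59.67 deg


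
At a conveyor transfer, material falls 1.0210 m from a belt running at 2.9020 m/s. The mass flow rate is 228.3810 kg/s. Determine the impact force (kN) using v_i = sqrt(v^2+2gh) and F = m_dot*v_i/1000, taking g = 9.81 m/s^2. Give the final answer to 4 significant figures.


v_i = sqrt(2.9020^2 + 2*9.81*1.0210) = 5.33419 m/s
F = 228.3810 * 5.33419 / 1000
F = 1.218 kN


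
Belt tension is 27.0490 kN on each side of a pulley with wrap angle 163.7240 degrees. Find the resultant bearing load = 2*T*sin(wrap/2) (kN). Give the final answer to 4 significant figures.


F = 2 * 27.0490 * sin(163.7240/2 deg)
F = 53.55 kN


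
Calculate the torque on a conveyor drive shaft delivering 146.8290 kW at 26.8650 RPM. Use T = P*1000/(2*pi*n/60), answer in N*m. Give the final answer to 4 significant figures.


omega = 2*pi*26.8650/60 = 2.8133 rad/s
T = 146.8290*1000 / 2.8133
T = 52190 N*m


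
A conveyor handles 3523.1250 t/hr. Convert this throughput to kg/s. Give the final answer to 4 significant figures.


m_dot = 3523.1250 * 1000 / 3600
m_dot = 978.6 kg/s


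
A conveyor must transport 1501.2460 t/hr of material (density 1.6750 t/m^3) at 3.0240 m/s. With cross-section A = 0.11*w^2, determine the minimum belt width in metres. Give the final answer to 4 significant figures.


A_req = 1501.2460 / (3.0240 * 1.6750 * 3600) = 0.082329 m^2
w = sqrt(0.082329 / 0.11)
w = 0.8651 m


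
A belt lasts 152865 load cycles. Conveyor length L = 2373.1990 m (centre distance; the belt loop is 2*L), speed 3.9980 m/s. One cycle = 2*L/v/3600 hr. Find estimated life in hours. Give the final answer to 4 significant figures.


cycle_time = 2 * 2373.1990 / 3.9980 / 3600 = 0.329776 hr
life = 152865 * 0.329776 = 50410 hours


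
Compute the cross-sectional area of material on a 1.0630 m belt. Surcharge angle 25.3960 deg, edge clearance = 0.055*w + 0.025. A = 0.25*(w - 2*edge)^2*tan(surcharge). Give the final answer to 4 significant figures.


edge = 0.055*1.0630 + 0.025 = 0.083465 m
ew = 1.0630 - 2*0.083465 = 0.89607 m
A = 0.25 * 0.89607^2 * tan(25.3960 deg)
A = 0.09530 m^2


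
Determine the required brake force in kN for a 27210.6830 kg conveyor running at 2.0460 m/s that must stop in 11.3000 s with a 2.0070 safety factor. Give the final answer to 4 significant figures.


F = 27210.6830 * 2.0460 / 11.3000 * 2.0070 / 1000
F = 9.888 kN


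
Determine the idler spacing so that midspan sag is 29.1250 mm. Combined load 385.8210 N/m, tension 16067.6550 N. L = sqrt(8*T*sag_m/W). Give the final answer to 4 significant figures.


sag = 29.1250/1000 = 0.029125 m
L = sqrt(8 * 16067.6550 * 0.029125 / 385.8210)
L = 3.115 m


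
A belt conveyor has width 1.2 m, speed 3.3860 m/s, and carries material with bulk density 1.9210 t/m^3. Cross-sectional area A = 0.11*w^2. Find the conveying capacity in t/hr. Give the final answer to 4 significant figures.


A = 0.11 * 1.2^2 = 0.1584 m^2
C = 0.1584 * 3.3860 * 1.9210 * 3600
C = 3709 t/hr


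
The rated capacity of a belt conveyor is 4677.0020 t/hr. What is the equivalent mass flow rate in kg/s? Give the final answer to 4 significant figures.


m_dot = 4677.0020 * 1000 / 3600
m_dot = 1299 kg/s


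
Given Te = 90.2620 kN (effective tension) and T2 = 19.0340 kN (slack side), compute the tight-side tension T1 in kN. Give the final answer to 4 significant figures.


T1 = Te + T2 = 90.2620 + 19.0340
T1 = 109.3 kN


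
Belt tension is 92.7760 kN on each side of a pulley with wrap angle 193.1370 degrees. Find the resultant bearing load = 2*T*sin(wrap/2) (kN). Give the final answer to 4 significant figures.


F = 2 * 92.7760 * sin(193.1370/2 deg)
F = 184.3 kN


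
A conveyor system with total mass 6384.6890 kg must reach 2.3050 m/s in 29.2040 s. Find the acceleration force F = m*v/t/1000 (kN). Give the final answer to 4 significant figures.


F = 6384.6890 * 2.3050 / 29.2040 / 1000
F = 0.5039 kN


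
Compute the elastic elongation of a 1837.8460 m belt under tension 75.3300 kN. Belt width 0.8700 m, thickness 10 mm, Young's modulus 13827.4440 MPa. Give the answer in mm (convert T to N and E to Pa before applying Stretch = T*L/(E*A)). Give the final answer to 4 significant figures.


A = 0.8700 * 0.01 = 0.00870 m^2
Stretch = 75.3300*1000 * 1837.8460 / (13827.4440e6 * 0.00870) * 1000
Stretch = 1151 mm


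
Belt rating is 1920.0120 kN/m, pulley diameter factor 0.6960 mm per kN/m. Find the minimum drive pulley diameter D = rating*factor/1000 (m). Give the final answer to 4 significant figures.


D = 1920.0120 * 0.6960 / 1000
D = 1.336 m


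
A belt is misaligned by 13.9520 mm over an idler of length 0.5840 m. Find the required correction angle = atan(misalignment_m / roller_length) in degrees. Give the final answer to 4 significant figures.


misalign_m = 13.9520 / 1000 = 0.013952 m
angle = atan(0.013952 / 0.5840)
angle = 1.369 deg


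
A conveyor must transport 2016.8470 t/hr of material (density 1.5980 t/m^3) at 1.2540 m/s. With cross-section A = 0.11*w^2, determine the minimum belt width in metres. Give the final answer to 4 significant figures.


A_req = 2016.8470 / (1.2540 * 1.5980 * 3600) = 0.279574 m^2
w = sqrt(0.279574 / 0.11)
w = 1.594 m


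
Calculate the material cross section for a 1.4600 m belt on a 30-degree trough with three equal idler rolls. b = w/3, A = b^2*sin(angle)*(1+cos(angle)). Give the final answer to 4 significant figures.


b = 1.4600/3 = 0.486667 m
A = 0.486667^2 * sin(30 deg) * (1 + cos(30 deg))
A = 0.2210 m^2


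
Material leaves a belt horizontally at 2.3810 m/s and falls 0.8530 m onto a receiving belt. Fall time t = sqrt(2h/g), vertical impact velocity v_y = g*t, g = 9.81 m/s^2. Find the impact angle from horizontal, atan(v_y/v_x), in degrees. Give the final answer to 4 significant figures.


t = sqrt(2*0.8530/9.81) = 0.417018 s
v_y = 9.81 * 0.417018 = 4.09095 m/s
angle = atan(4.09095 / 2.3810) = 59.80 deg


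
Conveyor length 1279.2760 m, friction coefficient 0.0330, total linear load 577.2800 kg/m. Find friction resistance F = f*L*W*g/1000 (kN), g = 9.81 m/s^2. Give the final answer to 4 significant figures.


F = 0.0330 * 1279.2760 * 577.2800 * 9.81 / 1000
F = 239.1 kN


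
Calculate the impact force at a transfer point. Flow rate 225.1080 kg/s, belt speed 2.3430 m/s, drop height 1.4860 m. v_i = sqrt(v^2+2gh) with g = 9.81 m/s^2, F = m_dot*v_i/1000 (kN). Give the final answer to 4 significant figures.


v_i = sqrt(2.3430^2 + 2*9.81*1.4860) = 5.886 m/s
F = 225.1080 * 5.886 / 1000
F = 1.325 kN


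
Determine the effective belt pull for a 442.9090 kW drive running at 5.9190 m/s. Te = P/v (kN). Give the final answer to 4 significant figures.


Te = P / v = 442.9090 / 5.9190
Te = 74.83 kN


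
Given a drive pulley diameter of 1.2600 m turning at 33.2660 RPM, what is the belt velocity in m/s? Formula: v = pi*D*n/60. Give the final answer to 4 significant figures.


v = pi * 1.2600 * 33.2660 / 60
v = 2.195 m/s


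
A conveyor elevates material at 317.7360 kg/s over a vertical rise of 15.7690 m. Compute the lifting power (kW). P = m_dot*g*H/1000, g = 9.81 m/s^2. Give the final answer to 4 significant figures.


P = 317.7360 * 9.81 * 15.7690 / 1000
P = 49.15 kW


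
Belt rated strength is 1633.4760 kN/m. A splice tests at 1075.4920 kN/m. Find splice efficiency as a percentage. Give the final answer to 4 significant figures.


Eff = 1075.4920 / 1633.4760 * 100
Eff = 65.84 %


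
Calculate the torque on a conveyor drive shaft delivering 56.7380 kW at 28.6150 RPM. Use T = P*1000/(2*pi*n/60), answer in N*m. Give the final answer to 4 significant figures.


omega = 2*pi*28.6150/60 = 2.99656 rad/s
T = 56.7380*1000 / 2.99656
T = 18930 N*m


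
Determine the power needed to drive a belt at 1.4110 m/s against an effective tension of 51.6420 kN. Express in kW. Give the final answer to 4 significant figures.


P = Te * v = 51.6420 * 1.4110
P = 72.87 kW


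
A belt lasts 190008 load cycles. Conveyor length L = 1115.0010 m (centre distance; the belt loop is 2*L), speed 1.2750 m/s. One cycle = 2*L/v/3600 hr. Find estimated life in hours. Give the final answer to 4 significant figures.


cycle_time = 2 * 1115.0010 / 1.2750 / 3600 = 0.485839 hr
life = 190008 * 0.485839 = 92310 hours


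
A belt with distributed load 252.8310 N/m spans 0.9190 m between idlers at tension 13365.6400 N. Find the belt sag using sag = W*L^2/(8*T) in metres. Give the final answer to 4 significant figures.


sag = 252.8310 * 0.9190^2 / (8 * 13365.6400)
sag = 0.001997 m


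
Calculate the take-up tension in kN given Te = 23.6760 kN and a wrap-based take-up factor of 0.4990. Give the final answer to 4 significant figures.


T_tu = 23.6760 * 0.4990
T_tu = 11.81 kN


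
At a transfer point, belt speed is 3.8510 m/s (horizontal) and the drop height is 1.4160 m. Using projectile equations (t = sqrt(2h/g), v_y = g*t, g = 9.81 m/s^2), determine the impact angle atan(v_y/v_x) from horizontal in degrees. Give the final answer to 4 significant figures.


t = sqrt(2*1.4160/9.81) = 0.537294 s
v_y = 9.81 * 0.537294 = 5.27085 m/s
angle = atan(5.27085 / 3.8510) = 53.85 deg


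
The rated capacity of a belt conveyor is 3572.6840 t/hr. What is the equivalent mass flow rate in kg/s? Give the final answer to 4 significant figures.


m_dot = 3572.6840 * 1000 / 3600
m_dot = 992.4 kg/s


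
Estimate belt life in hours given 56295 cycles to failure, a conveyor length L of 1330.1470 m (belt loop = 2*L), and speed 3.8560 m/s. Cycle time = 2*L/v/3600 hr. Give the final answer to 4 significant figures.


cycle_time = 2 * 1330.1470 / 3.8560 / 3600 = 0.191642 hr
life = 56295 * 0.191642 = 10790 hours


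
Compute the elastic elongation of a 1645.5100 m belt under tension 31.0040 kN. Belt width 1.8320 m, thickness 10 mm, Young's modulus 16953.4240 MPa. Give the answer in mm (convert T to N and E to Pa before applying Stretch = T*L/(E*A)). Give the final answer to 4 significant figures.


A = 1.8320 * 0.01 = 0.01832 m^2
Stretch = 31.0040*1000 * 1645.5100 / (16953.4240e6 * 0.01832) * 1000
Stretch = 164.3 mm


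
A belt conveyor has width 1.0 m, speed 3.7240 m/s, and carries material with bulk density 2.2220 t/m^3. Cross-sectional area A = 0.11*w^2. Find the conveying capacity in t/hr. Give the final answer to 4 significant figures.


A = 0.11 * 1.0^2 = 0.11 m^2
C = 0.11 * 3.7240 * 2.2220 * 3600
C = 3277 t/hr


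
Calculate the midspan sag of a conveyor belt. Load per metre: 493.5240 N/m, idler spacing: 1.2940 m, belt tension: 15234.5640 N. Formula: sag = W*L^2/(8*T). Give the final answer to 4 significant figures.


sag = 493.5240 * 1.2940^2 / (8 * 15234.5640)
sag = 0.006780 m


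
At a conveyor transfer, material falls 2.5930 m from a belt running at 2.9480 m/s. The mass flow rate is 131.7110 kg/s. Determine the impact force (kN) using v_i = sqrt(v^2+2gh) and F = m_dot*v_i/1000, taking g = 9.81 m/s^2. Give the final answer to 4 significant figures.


v_i = sqrt(2.9480^2 + 2*9.81*2.5930) = 7.71786 m/s
F = 131.7110 * 7.71786 / 1000
F = 1.017 kN


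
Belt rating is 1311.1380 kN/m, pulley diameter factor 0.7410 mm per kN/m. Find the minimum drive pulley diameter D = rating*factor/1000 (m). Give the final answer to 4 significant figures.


D = 1311.1380 * 0.7410 / 1000
D = 0.9716 m


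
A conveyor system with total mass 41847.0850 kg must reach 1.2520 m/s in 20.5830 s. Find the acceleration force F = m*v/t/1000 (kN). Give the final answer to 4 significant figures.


F = 41847.0850 * 1.2520 / 20.5830 / 1000
F = 2.545 kN


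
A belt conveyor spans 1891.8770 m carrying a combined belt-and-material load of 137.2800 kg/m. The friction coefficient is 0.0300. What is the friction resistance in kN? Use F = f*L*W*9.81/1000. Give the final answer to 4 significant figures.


F = 0.0300 * 1891.8770 * 137.2800 * 9.81 / 1000
F = 76.43 kN


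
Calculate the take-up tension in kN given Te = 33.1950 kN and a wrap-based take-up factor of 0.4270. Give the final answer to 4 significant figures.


T_tu = 33.1950 * 0.4270
T_tu = 14.17 kN


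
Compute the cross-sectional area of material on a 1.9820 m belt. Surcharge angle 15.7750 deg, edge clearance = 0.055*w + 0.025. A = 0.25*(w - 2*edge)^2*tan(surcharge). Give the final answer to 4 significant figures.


edge = 0.055*1.9820 + 0.025 = 0.13401 m
ew = 1.9820 - 2*0.13401 = 1.71398 m
A = 0.25 * 1.71398^2 * tan(15.7750 deg)
A = 0.2075 m^2


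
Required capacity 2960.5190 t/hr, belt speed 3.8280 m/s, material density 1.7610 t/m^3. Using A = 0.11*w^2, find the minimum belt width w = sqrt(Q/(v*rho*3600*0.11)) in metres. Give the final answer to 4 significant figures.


A_req = 2960.5190 / (3.8280 * 1.7610 * 3600) = 0.121993 m^2
w = sqrt(0.121993 / 0.11)
w = 1.053 m


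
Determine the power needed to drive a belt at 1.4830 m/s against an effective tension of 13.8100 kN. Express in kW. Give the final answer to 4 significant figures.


P = Te * v = 13.8100 * 1.4830
P = 20.48 kW


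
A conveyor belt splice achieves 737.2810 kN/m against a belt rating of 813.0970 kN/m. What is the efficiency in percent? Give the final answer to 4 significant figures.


Eff = 737.2810 / 813.0970 * 100
Eff = 90.68 %


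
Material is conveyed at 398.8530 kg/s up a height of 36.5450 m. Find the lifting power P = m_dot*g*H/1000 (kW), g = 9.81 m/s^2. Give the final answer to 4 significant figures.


P = 398.8530 * 9.81 * 36.5450 / 1000
P = 143.0 kW


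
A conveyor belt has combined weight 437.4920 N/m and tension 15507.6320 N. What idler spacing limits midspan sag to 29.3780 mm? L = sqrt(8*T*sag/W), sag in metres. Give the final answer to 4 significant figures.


sag = 29.3780/1000 = 0.029378 m
L = sqrt(8 * 15507.6320 * 0.029378 / 437.4920)
L = 2.886 m


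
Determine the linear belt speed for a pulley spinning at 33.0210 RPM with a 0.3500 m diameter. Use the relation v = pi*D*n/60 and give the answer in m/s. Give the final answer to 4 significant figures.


v = pi * 0.3500 * 33.0210 / 60
v = 0.6051 m/s


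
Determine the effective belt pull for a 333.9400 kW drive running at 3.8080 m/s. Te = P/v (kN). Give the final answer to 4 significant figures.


Te = P / v = 333.9400 / 3.8080
Te = 87.69 kN


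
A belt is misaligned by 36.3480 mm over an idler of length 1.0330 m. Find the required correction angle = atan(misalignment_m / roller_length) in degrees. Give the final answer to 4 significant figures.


misalign_m = 36.3480 / 1000 = 0.036348 m
angle = atan(0.036348 / 1.0330)
angle = 2.015 deg


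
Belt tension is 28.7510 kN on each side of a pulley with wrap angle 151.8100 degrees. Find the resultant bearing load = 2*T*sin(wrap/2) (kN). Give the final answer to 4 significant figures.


F = 2 * 28.7510 * sin(151.8100/2 deg)
F = 55.77 kN


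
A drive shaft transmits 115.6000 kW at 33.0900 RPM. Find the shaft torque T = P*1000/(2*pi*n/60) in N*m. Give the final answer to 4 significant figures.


omega = 2*pi*33.0900/60 = 3.46518 rad/s
T = 115.6000*1000 / 3.46518
T = 33360 N*m


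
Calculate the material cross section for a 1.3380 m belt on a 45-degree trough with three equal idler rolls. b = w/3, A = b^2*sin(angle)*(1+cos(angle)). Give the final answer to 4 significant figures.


b = 1.3380/3 = 0.446 m
A = 0.446^2 * sin(45 deg) * (1 + cos(45 deg))
A = 0.2401 m^2


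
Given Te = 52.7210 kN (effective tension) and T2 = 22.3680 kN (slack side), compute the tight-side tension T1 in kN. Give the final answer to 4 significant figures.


T1 = Te + T2 = 52.7210 + 22.3680
T1 = 75.09 kN


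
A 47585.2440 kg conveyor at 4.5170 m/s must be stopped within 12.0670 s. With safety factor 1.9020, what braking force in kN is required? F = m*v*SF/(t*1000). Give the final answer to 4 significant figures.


F = 47585.2440 * 4.5170 / 12.0670 * 1.9020 / 1000
F = 33.88 kN


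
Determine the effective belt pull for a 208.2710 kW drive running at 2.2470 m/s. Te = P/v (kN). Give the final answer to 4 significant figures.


Te = P / v = 208.2710 / 2.2470
Te = 92.69 kN


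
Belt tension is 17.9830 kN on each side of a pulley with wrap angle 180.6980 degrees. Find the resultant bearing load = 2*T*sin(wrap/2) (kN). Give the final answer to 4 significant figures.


F = 2 * 17.9830 * sin(180.6980/2 deg)
F = 35.97 kN


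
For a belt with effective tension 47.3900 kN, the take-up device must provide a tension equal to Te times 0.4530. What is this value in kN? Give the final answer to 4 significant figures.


T_tu = 47.3900 * 0.4530
T_tu = 21.47 kN


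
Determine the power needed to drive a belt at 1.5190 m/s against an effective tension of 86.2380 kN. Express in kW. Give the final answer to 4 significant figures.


P = Te * v = 86.2380 * 1.5190
P = 131.0 kW


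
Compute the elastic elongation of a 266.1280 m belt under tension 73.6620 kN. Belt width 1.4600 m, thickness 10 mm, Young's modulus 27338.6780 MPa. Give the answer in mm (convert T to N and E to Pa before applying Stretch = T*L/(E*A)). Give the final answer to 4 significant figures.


A = 1.4600 * 0.01 = 0.01460 m^2
Stretch = 73.6620*1000 * 266.1280 / (27338.6780e6 * 0.01460) * 1000
Stretch = 49.11 mm


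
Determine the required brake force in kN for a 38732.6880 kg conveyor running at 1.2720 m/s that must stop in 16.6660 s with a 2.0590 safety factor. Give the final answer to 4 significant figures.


F = 38732.6880 * 1.2720 / 16.6660 * 2.0590 / 1000
F = 6.087 kN


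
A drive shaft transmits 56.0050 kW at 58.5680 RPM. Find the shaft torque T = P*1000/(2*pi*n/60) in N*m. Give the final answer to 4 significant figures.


omega = 2*pi*58.5680/60 = 6.13323 rad/s
T = 56.0050*1000 / 6.13323
T = 9131 N*m


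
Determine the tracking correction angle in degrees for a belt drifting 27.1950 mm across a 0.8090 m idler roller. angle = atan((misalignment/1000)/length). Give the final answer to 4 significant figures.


misalign_m = 27.1950 / 1000 = 0.027195 m
angle = atan(0.027195 / 0.8090)
angle = 1.925 deg


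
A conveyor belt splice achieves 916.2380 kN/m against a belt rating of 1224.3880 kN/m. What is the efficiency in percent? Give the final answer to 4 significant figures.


Eff = 916.2380 / 1224.3880 * 100
Eff = 74.83 %


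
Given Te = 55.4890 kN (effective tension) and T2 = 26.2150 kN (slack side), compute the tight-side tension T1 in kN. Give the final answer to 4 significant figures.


T1 = Te + T2 = 55.4890 + 26.2150
T1 = 81.70 kN


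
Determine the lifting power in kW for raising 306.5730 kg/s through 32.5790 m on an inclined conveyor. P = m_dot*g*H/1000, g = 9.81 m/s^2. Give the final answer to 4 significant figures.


P = 306.5730 * 9.81 * 32.5790 / 1000
P = 97.98 kW


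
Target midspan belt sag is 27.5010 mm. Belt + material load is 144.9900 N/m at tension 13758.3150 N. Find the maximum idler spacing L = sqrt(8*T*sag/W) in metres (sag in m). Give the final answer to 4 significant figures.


sag = 27.5010/1000 = 0.027501 m
L = sqrt(8 * 13758.3150 * 0.027501 / 144.9900)
L = 4.569 m


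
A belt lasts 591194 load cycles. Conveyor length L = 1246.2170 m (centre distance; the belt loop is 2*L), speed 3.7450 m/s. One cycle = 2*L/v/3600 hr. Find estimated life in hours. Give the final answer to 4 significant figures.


cycle_time = 2 * 1246.2170 / 3.7450 / 3600 = 0.184871 hr
life = 591194 * 0.184871 = 109300 hours


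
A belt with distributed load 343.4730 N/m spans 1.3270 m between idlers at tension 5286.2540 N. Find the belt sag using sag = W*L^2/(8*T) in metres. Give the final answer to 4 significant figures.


sag = 343.4730 * 1.3270^2 / (8 * 5286.2540)
sag = 0.01430 m


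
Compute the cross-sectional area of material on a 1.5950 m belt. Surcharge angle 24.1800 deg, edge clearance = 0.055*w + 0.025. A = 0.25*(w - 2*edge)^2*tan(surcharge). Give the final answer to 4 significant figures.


edge = 0.055*1.5950 + 0.025 = 0.112725 m
ew = 1.5950 - 2*0.112725 = 1.36955 m
A = 0.25 * 1.36955^2 * tan(24.1800 deg)
A = 0.2105 m^2


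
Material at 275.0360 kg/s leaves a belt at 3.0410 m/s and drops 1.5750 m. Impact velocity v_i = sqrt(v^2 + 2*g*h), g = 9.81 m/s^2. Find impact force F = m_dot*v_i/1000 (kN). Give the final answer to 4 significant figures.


v_i = sqrt(3.0410^2 + 2*9.81*1.5750) = 6.33634 m/s
F = 275.0360 * 6.33634 / 1000
F = 1.743 kN


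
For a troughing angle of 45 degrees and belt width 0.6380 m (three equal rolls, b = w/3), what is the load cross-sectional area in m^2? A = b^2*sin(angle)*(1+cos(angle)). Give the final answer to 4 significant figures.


b = 0.6380/3 = 0.212667 m
A = 0.212667^2 * sin(45 deg) * (1 + cos(45 deg))
A = 0.05459 m^2


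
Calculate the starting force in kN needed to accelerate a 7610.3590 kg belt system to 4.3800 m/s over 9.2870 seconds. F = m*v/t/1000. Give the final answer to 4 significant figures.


F = 7610.3590 * 4.3800 / 9.2870 / 1000
F = 3.589 kN


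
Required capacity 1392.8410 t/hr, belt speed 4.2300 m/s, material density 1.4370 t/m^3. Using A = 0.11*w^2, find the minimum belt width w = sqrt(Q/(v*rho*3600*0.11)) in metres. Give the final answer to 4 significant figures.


A_req = 1392.8410 / (4.2300 * 1.4370 * 3600) = 0.0636505 m^2
w = sqrt(0.0636505 / 0.11)
w = 0.7607 m


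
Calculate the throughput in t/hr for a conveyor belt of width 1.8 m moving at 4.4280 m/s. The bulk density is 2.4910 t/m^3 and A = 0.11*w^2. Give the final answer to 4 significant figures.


A = 0.11 * 1.8^2 = 0.3564 m^2
C = 0.3564 * 4.4280 * 2.4910 * 3600
C = 14150 t/hr


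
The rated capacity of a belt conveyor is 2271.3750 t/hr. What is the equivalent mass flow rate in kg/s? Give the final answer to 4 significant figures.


m_dot = 2271.3750 * 1000 / 3600
m_dot = 630.9 kg/s


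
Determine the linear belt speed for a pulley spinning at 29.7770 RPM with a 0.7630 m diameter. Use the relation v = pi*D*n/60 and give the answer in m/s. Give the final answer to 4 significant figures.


v = pi * 0.7630 * 29.7770 / 60
v = 1.190 m/s


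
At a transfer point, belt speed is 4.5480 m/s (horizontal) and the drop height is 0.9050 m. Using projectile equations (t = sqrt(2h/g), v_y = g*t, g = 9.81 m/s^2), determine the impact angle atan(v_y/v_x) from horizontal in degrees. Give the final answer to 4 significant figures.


t = sqrt(2*0.9050/9.81) = 0.429541 s
v_y = 9.81 * 0.429541 = 4.2138 m/s
angle = atan(4.2138 / 4.5480) = 42.82 deg


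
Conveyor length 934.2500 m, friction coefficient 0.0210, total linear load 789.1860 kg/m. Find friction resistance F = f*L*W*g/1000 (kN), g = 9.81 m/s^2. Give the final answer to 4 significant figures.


F = 0.0210 * 934.2500 * 789.1860 * 9.81 / 1000
F = 151.9 kN


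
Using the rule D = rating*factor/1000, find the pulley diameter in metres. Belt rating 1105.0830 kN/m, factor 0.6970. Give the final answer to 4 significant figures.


D = 1105.0830 * 0.6970 / 1000
D = 0.7702 m


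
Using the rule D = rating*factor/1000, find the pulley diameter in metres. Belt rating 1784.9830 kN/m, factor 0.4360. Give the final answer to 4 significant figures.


D = 1784.9830 * 0.4360 / 1000
D = 0.7783 m


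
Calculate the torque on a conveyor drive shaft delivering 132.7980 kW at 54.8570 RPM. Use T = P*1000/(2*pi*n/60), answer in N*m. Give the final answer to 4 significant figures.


omega = 2*pi*54.8570/60 = 5.74461 rad/s
T = 132.7980*1000 / 5.74461
T = 23120 N*m


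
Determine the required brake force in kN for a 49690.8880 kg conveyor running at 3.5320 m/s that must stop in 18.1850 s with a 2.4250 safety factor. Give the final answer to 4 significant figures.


F = 49690.8880 * 3.5320 / 18.1850 * 2.4250 / 1000
F = 23.40 kN


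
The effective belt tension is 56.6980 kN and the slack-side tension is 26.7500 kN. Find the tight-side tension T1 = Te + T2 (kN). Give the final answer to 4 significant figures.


T1 = Te + T2 = 56.6980 + 26.7500
T1 = 83.45 kN


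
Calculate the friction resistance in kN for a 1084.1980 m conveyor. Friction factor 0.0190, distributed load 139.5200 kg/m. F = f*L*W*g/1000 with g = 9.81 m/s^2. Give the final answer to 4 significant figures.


F = 0.0190 * 1084.1980 * 139.5200 * 9.81 / 1000
F = 28.19 kN


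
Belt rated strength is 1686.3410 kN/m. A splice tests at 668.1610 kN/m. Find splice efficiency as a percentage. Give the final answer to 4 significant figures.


Eff = 668.1610 / 1686.3410 * 100
Eff = 39.62 %


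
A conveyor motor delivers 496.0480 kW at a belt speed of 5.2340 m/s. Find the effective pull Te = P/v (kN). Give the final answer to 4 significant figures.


Te = P / v = 496.0480 / 5.2340
Te = 94.77 kN


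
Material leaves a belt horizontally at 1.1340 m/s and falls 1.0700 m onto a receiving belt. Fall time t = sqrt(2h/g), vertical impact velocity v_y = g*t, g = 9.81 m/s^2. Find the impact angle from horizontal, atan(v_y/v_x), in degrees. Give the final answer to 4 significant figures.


t = sqrt(2*1.0700/9.81) = 0.46706 s
v_y = 9.81 * 0.46706 = 4.58186 m/s
angle = atan(4.58186 / 1.1340) = 76.10 deg


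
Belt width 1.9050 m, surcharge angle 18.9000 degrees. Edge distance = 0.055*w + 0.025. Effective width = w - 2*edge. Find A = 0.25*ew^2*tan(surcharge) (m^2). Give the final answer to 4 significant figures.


edge = 0.055*1.9050 + 0.025 = 0.129775 m
ew = 1.9050 - 2*0.129775 = 1.64545 m
A = 0.25 * 1.64545^2 * tan(18.9000 deg)
A = 0.2317 m^2
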